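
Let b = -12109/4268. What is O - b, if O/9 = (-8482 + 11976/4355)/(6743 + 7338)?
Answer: -675887830913/261725518340 ≈ -2.5824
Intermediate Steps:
O = -332344206/61322755 (O = 9*((-8482 + 11976/4355)/(6743 + 7338)) = 9*((-8482 + 11976*(1/4355))/14081) = 9*((-8482 + 11976/4355)*(1/14081)) = 9*(-36927134/4355*1/14081) = 9*(-36927134/61322755) = -332344206/61322755 ≈ -5.4196)
b = -12109/4268 (b = -12109*1/4268 = -12109/4268 ≈ -2.8372)
O - b = -332344206/61322755 - 1*(-12109/4268) = -332344206/61322755 + 12109/4268 = -675887830913/261725518340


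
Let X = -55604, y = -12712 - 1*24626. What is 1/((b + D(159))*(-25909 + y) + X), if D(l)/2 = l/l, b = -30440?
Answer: 1/1925056582 ≈ 5.1947e-10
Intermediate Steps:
D(l) = 2 (D(l) = 2*(l/l) = 2*1 = 2)
y = -37338 (y = -12712 - 24626 = -37338)
1/((b + D(159))*(-25909 + y) + X) = 1/((-30440 + 2)*(-25909 - 37338) - 55604) = 1/(-30438*(-63247) - 55604) = 1/(1925112186 - 55604) = 1/1925056582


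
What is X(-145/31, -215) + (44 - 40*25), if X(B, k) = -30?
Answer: -986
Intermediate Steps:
X(-145/31, -215) + (44 - 40*25) = -30 + (44 - 40*25) = -30 + (44 - 1000) = -30 - 956 = -986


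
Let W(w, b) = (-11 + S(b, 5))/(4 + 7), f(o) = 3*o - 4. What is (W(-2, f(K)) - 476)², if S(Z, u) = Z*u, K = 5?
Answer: 222784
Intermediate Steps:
f(o) = -4 + 3*o
W(w, b) = -1 + 5*b/11 (W(w, b) = (-11 + b*5)/(4 + 7) = (-11 + 5*b)/11 = (-11 + 5*b)*(1/11) = -1 + 5*b/11)
(W(-2, f(K)) - 476)² = ((-1 + 5*(-4 + 3*5)/11) - 476)² = ((-1 + 5*(-4 + 15)/11) - 476)² = ((-1 + (5/11)*11) - 476)² = ((-1 + 5) - 476)² = (4 - 476)² = (-472)² = 222784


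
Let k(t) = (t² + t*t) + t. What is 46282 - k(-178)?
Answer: -16908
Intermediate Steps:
k(t) = t + 2*t² (k(t) = (t² + t²) + t = 2*t² + t = t + 2*t²)
46282 - k(-178) = 46282 - (-178)*(1 + 2*(-178)) = 46282 - (-178)*(1 - 356) = 46282 - (-178)*(-355) = 46282 - 1*63190 = 46282 - 63190 = -16908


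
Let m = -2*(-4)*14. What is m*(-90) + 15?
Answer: -10065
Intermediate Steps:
m = 112 (m = 8*14 = 112)
m*(-90) + 15 = 112*(-90) + 15 = -10080 + 15 = -10065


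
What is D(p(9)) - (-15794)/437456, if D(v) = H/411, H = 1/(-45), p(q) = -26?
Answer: 145836287/4045374360 ≈ 0.036050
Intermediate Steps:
H = -1/45 ≈ -0.022222
D(v) = -1/18495 (D(v) = -1/45/411 = -1/45*1/411 = -1/18495)
D(p(9)) - (-15794)/437456 = -1/18495 - (-15794)/437456 = -1/18495 - 1*(-7897/218728) = -1/18495 + 7897/218728 = 145836287/4045374360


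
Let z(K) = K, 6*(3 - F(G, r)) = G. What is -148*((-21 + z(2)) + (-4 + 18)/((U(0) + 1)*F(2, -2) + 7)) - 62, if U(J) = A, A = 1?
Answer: 2582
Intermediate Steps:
F(G, r) = 3 - G/6
U(J) = 1
-148*((-21 + z(2)) + (-4 + 18)/((U(0) + 1)*F(2, -2) + 7)) - 62 = -148*((-21 + 2) + (-4 + 18)/((1 + 1)*(3 - ⅙*2) + 7)) - 62 = -148*(-19 + 14/(2*(3 - ⅓) + 7)) - 62 = -148*(-19 + 14/(2*(8/3) + 7)) - 62 = -148*(-19 + 14/(16/3 + 7)) - 62 = -148*(-19 + 14/(37/3)) - 62 = -148*(-19 + 14*(3/37)) - 62 = -148*(-19 + 42/37) - 62 = -148*(-661/37) - 62 = 2644 - 62 = 2582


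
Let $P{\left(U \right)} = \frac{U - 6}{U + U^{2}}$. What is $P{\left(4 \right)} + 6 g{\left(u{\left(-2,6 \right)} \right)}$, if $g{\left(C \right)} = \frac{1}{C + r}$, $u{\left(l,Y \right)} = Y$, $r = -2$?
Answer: $\frac{7}{5} \approx 1.4$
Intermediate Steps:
$g{\left(C \right)} = \frac{1}{-2 + C}$ ($g{\left(C \right)} = \frac{1}{C - 2} = \frac{1}{-2 + C}$)
$P{\left(U \right)} = \frac{-6 + U}{U + U^{2}}$
$P{\left(4 \right)} + 6 g{\left(u{\left(-2,6 \right)} \right)} = \frac{-6 + 4}{4 \left(1 + 4\right)} + \frac{6}{-2 + 6} = \frac{1}{4} \cdot \frac{1}{5} \left(-2\right) + \frac{6}{4} = \frac{1}{4} \cdot \frac{1}{5} \left(-2\right) + 6 \cdot \frac{1}{4} = - \frac{1}{10} + \frac{3}{2} = \frac{7}{5}$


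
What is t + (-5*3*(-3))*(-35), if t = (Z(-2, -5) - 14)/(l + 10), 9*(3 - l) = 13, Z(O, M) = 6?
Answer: -20484/13 ≈ -1575.7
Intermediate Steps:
l = 14/9 (l = 3 - 1/9*13 = 3 - 13/9 = 14/9 ≈ 1.5556)
t = -9/13 (t = (6 - 14)/(14/9 + 10) = -8/104/9 = -8*9/104 = -9/13 ≈ -0.69231)
t + (-5*3*(-3))*(-35) = -9/13 + (-5*3*(-3))*(-35) = -9/13 - 15*(-3)*(-35) = -9/13 + 45*(-35) = -9/13 - 1575 = -20484/13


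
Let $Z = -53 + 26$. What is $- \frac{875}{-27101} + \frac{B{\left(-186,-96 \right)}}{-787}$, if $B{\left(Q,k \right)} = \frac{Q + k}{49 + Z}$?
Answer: $\frac{11396116}{234613357} \approx 0.048574$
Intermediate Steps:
$Z = -27$
$B{\left(Q,k \right)} = \frac{Q}{22} + \frac{k}{22}$ ($B{\left(Q,k \right)} = \frac{Q + k}{49 - 27} = \frac{Q + k}{22} = \left(Q + k\right) \frac{1}{22} = \frac{Q}{22} + \frac{k}{22}$)
$- \frac{875}{-27101} + \frac{B{\left(-186,-96 \right)}}{-787} = - \frac{875}{-27101} + \frac{\frac{1}{22} \left(-186\right) + \frac{1}{22} \left(-96\right)}{-787} = \left(-875\right) \left(- \frac{1}{27101}\right) + \left(- \frac{93}{11} - \frac{48}{11}\right) \left(- \frac{1}{787}\right) = \frac{875}{27101} - - \frac{141}{8657} = \frac{875}{27101} + \frac{141}{8657} = \frac{11396116}{234613357}$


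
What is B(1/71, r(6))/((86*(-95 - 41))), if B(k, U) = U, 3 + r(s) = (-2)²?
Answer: -1/11696 ≈ -8.5499e-5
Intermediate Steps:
r(s) = 1 (r(s) = -3 + (-2)² = -3 + 4 = 1)
B(1/71, r(6))/((86*(-95 - 41))) = 1/(86*(-95 - 41)) = 1/(86*(-136)) = 1/(-11696) = 1*(-1/11696) = -1/11696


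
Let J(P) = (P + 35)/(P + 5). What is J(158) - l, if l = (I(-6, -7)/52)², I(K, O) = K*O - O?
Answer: 130509/440752 ≈ 0.29611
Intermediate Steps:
I(K, O) = -O + K*O
J(P) = (35 + P)/(5 + P)
l = 2401/2704 (l = (-7*(-1 - 6)/52)² = (-7*(-7)*(1/52))² = (49*(1/52))² = (49/52)² = 2401/2704 ≈ 0.88794)
J(158) - l = (35 + 158)/(5 + 158) - 1*2401/2704 = 193/163 - 2401/2704 = 130509/440752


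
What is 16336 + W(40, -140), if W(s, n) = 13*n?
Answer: 14516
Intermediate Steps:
16336 + W(40, -140) = 16336 + 13*(-140) = 16336 - 1820 = 14516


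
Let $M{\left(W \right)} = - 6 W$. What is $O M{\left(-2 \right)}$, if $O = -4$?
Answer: $-48$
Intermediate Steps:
$O M{\left(-2 \right)} = - 4 \left(\left(-6\right) \left(-2\right)\right) = \left(-4\right) 12 = -48$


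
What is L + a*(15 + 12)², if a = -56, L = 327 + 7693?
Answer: -32804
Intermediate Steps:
L = 8020
L + a*(15 + 12)² = 8020 - 56*(15 + 12)² = 8020 - 56*27² = 8020 - 56*729 = 8020 - 40824 = -32804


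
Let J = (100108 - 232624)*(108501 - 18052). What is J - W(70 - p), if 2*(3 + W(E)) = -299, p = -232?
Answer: -23971879063/2 ≈ -1.1986e+10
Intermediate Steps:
W(E) = -305/2 (W(E) = -3 + (½)*(-299) = -3 - 299/2 = -305/2)
J = -11985939684 (J = -132516*90449 = -11985939684)
J - W(70 - p) = -11985939684 - 1*(-305/2) = -11985939684 + 305/2 = -23971879063/2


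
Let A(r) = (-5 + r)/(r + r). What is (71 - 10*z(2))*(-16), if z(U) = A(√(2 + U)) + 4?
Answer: -616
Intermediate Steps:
A(r) = (-5 + r)/(2*r) (A(r) = (-5 + r)/((2*r)) = (-5 + r)*(1/(2*r)) = (-5 + r)/(2*r))
z(U) = 4 + (-5 + √(2 + U))/(2*√(2 + U)) (z(U) = (-5 + √(2 + U))/(2*(√(2 + U))) + 4 = (-5 + √(2 + U))/(2*√(2 + U)) + 4 = 4 + (-5 + √(2 + U))/(2*√(2 + U)))
(71 - 10*z(2))*(-16) = (71 - 10*(9/2 - 5/(2*√(2 + 2))))*(-16) = (71 - 10*(9/2 - 5/(2*√4)))*(-16) = (71 - 10*(9/2 - 5/2*½))*(-16) = (71 - 10*(9/2 - 5/4))*(-16) = (71 - 10*13/4)*(-16) = (71 - 65/2)*(-16) = (77/2)*(-16) = -616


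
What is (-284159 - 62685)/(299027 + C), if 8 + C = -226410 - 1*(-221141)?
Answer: -173422/146875 ≈ -1.1807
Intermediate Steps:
C = -5277 (C = -8 + (-226410 - 1*(-221141)) = -8 + (-226410 + 221141) = -8 - 5269 = -5277)
(-284159 - 62685)/(299027 + C) = (-284159 - 62685)/(299027 - 5277) = -346844/293750 = -346844*1/293750 = -173422/146875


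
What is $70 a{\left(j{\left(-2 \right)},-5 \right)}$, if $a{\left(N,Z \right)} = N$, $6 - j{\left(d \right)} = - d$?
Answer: $280$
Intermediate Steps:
$j{\left(d \right)} = 6 + d$ ($j{\left(d \right)} = 6 - - d = 6 + d$)
$70 a{\left(j{\left(-2 \right)},-5 \right)} = 70 \left(6 - 2\right) = 70 \cdot 4 = 280$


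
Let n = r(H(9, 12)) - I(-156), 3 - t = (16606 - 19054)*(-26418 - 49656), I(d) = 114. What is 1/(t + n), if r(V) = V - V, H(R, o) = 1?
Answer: -1/186229263 ≈ -5.3697e-9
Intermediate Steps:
r(V) = 0
t = -186229149 (t = 3 - (16606 - 19054)*(-26418 - 49656) = 3 - (-2448)*(-76074) = 3 - 1*186229152 = 3 - 186229152 = -186229149)
n = -114 (n = 0 - 1*114 = 0 - 114 = -114)
1/(t + n) = 1/(-186229149 - 114) = 1/(-186229263) = -1/186229263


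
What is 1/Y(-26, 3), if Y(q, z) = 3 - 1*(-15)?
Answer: 1/18 ≈ 0.055556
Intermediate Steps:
Y(q, z) = 18 (Y(q, z) = 3 + 15 = 18)
1/Y(-26, 3) = 1/18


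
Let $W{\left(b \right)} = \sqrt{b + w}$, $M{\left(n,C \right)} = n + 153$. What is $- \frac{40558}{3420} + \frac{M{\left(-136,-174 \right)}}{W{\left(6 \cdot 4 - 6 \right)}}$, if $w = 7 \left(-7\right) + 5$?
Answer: $- \frac{20279}{1710} - \frac{17 i \sqrt{26}}{26} \approx -11.859 - 3.334 i$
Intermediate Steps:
$M{\left(n,C \right)} = 153 + n$
$w = -44$ ($w = -49 + 5 = -44$)
$W{\left(b \right)} = \sqrt{-44 + b}$ ($W{\left(b \right)} = \sqrt{b - 44} = \sqrt{-44 + b}$)
$- \frac{40558}{3420} + \frac{M{\left(-136,-174 \right)}}{W{\left(6 \cdot 4 - 6 \right)}} = - \frac{40558}{3420} + \frac{153 - 136}{\sqrt{-44 + \left(6 \cdot 4 - 6\right)}} = \left(-40558\right) \frac{1}{3420} + \frac{17}{\sqrt{-44 + \left(24 - 6\right)}} = - \frac{20279}{1710} + \frac{17}{\sqrt{-44 + 18}} = - \frac{20279}{1710} + \frac{17}{\sqrt{-26}} = - \frac{20279}{1710} + \frac{17}{i \sqrt{26}} = - \frac{20279}{1710} + 17 \left(- \frac{i \sqrt{26}}{26}\right) = - \frac{20279}{1710} - \frac{17 i \sqrt{26}}{26}$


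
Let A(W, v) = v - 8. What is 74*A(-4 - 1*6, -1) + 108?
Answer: -558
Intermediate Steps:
A(W, v) = -8 + v
74*A(-4 - 1*6, -1) + 108 = 74*(-8 - 1) + 108 = 74*(-9) + 108 = -666 + 108 = -558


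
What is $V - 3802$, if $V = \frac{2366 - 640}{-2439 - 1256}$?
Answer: $- \frac{14050116}{3695} \approx -3802.5$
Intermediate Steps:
$V = - \frac{1726}{3695}$ ($V = \frac{1726}{-3695} = 1726 \left(- \frac{1}{3695}\right) = - \frac{1726}{3695} \approx -0.46712$)
$V - 3802 = - \frac{1726}{3695} - 3802 = - \frac{14050116}{3695}$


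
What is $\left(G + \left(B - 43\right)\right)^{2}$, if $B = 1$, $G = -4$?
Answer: $2116$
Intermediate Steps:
$\left(G + \left(B - 43\right)\right)^{2} = \left(-4 + \left(1 - 43\right)\right)^{2} = \left(-4 - 42\right)^{2} = \left(-46\right)^{2} = 2116$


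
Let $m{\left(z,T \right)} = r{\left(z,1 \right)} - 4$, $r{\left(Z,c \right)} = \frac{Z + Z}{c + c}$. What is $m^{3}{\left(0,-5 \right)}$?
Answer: $-64$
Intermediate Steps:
$r{\left(Z,c \right)} = \frac{Z}{c}$ ($r{\left(Z,c \right)} = \frac{2 Z}{2 c} = 2 Z \frac{1}{2 c} = \frac{Z}{c}$)
$m{\left(z,T \right)} = -4 + z$ ($m{\left(z,T \right)} = \frac{z}{1} - 4 = z 1 - 4 = z - 4 = -4 + z$)
$m^{3}{\left(0,-5 \right)} = \left(-4 + 0\right)^{3} = \left(-4\right)^{3} = -64$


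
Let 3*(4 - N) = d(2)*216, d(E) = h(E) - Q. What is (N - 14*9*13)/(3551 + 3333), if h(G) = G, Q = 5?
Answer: -709/3442 ≈ -0.20598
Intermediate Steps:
d(E) = -5 + E (d(E) = E - 1*5 = E - 5 = -5 + E)
N = 220 (N = 4 - (-5 + 2)*216/3 = 4 - (-1)*216 = 4 - ⅓*(-648) = 4 + 216 = 220)
(N - 14*9*13)/(3551 + 3333) = (220 - 14*9*13)/(3551 + 3333) = (220 - 126*13)/6884 = (220 - 1638)*(1/6884) = -1418*1/6884 = -709/3442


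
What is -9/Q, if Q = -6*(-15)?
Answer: -⅒ ≈ -0.10000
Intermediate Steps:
Q = 90
-9/Q = -9/90 = -9*1/90 = -⅒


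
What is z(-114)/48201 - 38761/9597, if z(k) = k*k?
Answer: -581198783/154194999 ≈ -3.7692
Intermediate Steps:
z(k) = k**2
z(-114)/48201 - 38761/9597 = (-114)**2/48201 - 38761/9597 = 12996*(1/48201) - 38761*1/9597 = 4332/16067 - 38761/9597 = -581198783/154194999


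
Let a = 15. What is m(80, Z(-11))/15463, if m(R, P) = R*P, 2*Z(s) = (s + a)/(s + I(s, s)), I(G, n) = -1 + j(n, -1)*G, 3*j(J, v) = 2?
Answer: -240/448427 ≈ -0.00053520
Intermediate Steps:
j(J, v) = ⅔ (j(J, v) = (⅓)*2 = ⅔)
I(G, n) = -1 + 2*G/3
Z(s) = (15 + s)/(2*(-1 + 5*s/3)) (Z(s) = ((s + 15)/(s + (-1 + 2*s/3)))/2 = ((15 + s)/(-1 + 5*s/3))/2 = (15 + s)/(2*(-1 + 5*s/3)))
m(R, P) = P*R
m(80, Z(-11))/15463 = ((3*(15 - 11)/(2*(-3 + 5*(-11))))*80)/15463 = (((3/2)*4/(-3 - 55))*80)*(1/15463) = (((3/2)*4/(-58))*80)*(1/15463) = (((3/2)*(-1/58)*4)*80)*(1/15463) = -3/29*80*(1/15463) = -240/29*1/15463 = -240/448427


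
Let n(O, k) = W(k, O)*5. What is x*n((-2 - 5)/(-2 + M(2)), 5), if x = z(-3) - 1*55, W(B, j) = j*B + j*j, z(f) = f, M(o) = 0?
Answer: -17255/2 ≈ -8627.5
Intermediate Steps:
W(B, j) = j² + B*j (W(B, j) = B*j + j² = j² + B*j)
x = -58 (x = -3 - 1*55 = -3 - 55 = -58)
n(O, k) = 5*O*(O + k) (n(O, k) = (O*(k + O))*5 = (O*(O + k))*5 = 5*O*(O + k))
x*n((-2 - 5)/(-2 + M(2)), 5) = -290*(-2 - 5)/(-2 + 0)*((-2 - 5)/(-2 + 0) + 5) = -290*(-7/(-2))*(-7/(-2) + 5) = -290*(-7*(-½))*(-7*(-½) + 5) = -290*7*(7/2 + 5)/2 = -290*7*17/(2*2) = -58*595/4 = -17255/2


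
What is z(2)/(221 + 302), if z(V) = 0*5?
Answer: 0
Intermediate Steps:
z(V) = 0
z(2)/(221 + 302) = 0/(221 + 302) = 0/523 = (1/523)*0 = 0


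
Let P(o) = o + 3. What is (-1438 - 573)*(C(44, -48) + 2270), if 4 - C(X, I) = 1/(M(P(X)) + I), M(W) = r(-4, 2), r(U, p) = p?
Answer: -210360655/46 ≈ -4.5731e+6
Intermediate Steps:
P(o) = 3 + o
M(W) = 2
C(X, I) = 4 - 1/(2 + I)
(-1438 - 573)*(C(44, -48) + 2270) = (-1438 - 573)*((7 + 4*(-48))/(2 - 48) + 2270) = -2011*((7 - 192)/(-46) + 2270) = -2011*(-1/46*(-185) + 2270) = -2011*(185/46 + 2270) = -2011*104605/46 = -210360655/46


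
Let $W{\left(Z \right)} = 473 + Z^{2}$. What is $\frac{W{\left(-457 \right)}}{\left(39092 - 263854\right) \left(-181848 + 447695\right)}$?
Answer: $- \frac{104661}{29876151707} \approx -3.5032 \cdot 10^{-6}$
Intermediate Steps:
$\frac{W{\left(-457 \right)}}{\left(39092 - 263854\right) \left(-181848 + 447695\right)} = \frac{473 + \left(-457\right)^{2}}{\left(39092 - 263854\right) \left(-181848 + 447695\right)} = \frac{473 + 208849}{\left(-224762\right) 265847} = \frac{209322}{-59752303414} = 209322 \left(- \frac{1}{59752303414}\right) = - \frac{104661}{29876151707}$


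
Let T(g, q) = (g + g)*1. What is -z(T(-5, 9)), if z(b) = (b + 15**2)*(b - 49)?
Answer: 12685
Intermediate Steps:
T(g, q) = 2*g (T(g, q) = (2*g)*1 = 2*g)
z(b) = (-49 + b)*(225 + b) (z(b) = (b + 225)*(-49 + b) = (225 + b)*(-49 + b) = (-49 + b)*(225 + b))
-z(T(-5, 9)) = -(-11025 + (2*(-5))**2 + 176*(2*(-5))) = -(-11025 + (-10)**2 + 176*(-10)) = -(-11025 + 100 - 1760) = -1*(-12685) = 12685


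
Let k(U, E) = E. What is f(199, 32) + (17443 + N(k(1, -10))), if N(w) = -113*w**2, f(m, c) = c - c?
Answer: 6143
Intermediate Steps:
f(m, c) = 0
f(199, 32) + (17443 + N(k(1, -10))) = 0 + (17443 - 113*(-10)**2) = 0 + (17443 - 113*100) = 0 + (17443 - 11300) = 0 + 6143 = 6143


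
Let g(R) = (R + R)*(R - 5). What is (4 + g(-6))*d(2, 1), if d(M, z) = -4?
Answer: -544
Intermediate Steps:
g(R) = 2*R*(-5 + R) (g(R) = (2*R)*(-5 + R) = 2*R*(-5 + R))
(4 + g(-6))*d(2, 1) = (4 + 2*(-6)*(-5 - 6))*(-4) = (4 + 2*(-6)*(-11))*(-4) = (4 + 132)*(-4) = 136*(-4) = -544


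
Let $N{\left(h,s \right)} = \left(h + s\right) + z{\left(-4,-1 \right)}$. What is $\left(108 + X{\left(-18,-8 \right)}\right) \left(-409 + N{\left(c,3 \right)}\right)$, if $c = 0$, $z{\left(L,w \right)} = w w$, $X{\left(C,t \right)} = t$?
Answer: $-40500$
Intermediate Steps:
$z{\left(L,w \right)} = w^{2}$
$N{\left(h,s \right)} = 1 + h + s$ ($N{\left(h,s \right)} = \left(h + s\right) + \left(-1\right)^{2} = \left(h + s\right) + 1 = 1 + h + s$)
$\left(108 + X{\left(-18,-8 \right)}\right) \left(-409 + N{\left(c,3 \right)}\right) = \left(108 - 8\right) \left(-409 + \left(1 + 0 + 3\right)\right) = 100 \left(-409 + 4\right) = 100 \left(-405\right) = -40500$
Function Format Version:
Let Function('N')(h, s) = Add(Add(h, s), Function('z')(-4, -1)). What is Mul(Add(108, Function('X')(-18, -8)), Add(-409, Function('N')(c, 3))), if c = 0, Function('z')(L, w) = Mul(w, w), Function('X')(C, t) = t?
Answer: -40500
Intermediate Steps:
Function('z')(L, w) = Pow(w, 2)
Function('N')(h, s) = Add(1, h, s) (Function('N')(h, s) = Add(Add(h, s), Pow(-1, 2)) = Add(Add(h, s), 1) = Add(1, h, s))
Mul(Add(108, Function('X')(-18, -8)), Add(-409, Function('N')(c, 3))) = Mul(Add(108, -8), Add(-409, Add(1, 0, 3))) = Mul(100, Add(-409, 4)) = Mul(100, -405) = -40500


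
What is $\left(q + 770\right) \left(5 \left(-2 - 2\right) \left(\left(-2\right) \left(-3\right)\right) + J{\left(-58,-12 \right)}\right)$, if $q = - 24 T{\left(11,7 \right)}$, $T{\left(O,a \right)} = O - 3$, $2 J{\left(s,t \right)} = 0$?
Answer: $-69360$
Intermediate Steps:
$J{\left(s,t \right)} = 0$ ($J{\left(s,t \right)} = \frac{1}{2} \cdot 0 = 0$)
$T{\left(O,a \right)} = -3 + O$
$q = -192$ ($q = - 24 \left(-3 + 11\right) = \left(-24\right) 8 = -192$)
$\left(q + 770\right) \left(5 \left(-2 - 2\right) \left(\left(-2\right) \left(-3\right)\right) + J{\left(-58,-12 \right)}\right) = \left(-192 + 770\right) \left(5 \left(-2 - 2\right) \left(\left(-2\right) \left(-3\right)\right) + 0\right) = 578 \left(5 \left(-4\right) 6 + 0\right) = 578 \left(\left(-20\right) 6 + 0\right) = 578 \left(-120 + 0\right) = 578 \left(-120\right) = -69360$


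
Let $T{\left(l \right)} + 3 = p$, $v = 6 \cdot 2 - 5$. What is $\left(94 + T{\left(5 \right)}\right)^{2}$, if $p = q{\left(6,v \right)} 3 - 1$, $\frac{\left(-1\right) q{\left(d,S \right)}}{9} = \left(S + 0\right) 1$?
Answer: $9801$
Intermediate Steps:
$v = 7$ ($v = 12 - 5 = 7$)
$q{\left(d,S \right)} = - 9 S$ ($q{\left(d,S \right)} = - 9 \left(S + 0\right) 1 = - 9 S 1 = - 9 S$)
$p = -190$ ($p = \left(-9\right) 7 \cdot 3 - 1 = \left(-63\right) 3 - 1 = -189 - 1 = -190$)
$T{\left(l \right)} = -193$ ($T{\left(l \right)} = -3 - 190 = -193$)
$\left(94 + T{\left(5 \right)}\right)^{2} = \left(94 - 193\right)^{2} = \left(-99\right)^{2} = 9801$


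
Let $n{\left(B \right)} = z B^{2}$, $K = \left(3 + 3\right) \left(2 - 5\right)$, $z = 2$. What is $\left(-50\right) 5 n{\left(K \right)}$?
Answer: $-162000$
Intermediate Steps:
$K = -18$ ($K = 6 \left(-3\right) = -18$)
$n{\left(B \right)} = 2 B^{2}$
$\left(-50\right) 5 n{\left(K \right)} = \left(-50\right) 5 \cdot 2 \left(-18\right)^{2} = - 250 \cdot 2 \cdot 324 = \left(-250\right) 648 = -162000$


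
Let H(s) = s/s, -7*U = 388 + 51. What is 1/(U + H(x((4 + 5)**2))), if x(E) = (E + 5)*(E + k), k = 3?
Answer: -7/432 ≈ -0.016204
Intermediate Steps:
U = -439/7 (U = -(388 + 51)/7 = -1/7*439 = -439/7 ≈ -62.714)
x(E) = (3 + E)*(5 + E) (x(E) = (E + 5)*(E + 3) = (5 + E)*(3 + E) = (3 + E)*(5 + E))
H(s) = 1
1/(U + H(x((4 + 5)**2))) = 1/(-439/7 + 1) = 1/(-432/7) = -7/432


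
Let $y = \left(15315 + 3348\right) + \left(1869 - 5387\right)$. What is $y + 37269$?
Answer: $52414$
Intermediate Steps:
$y = 15145$ ($y = 18663 - 3518 = 15145$)
$y + 37269 = 15145 + 37269 = 52414$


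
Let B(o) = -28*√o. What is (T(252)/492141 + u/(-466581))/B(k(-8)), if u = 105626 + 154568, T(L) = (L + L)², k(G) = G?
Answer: -1588849343*I*√2/4286307945192 ≈ -0.00052422*I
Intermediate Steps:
T(L) = 4*L² (T(L) = (2*L)² = 4*L²)
u = 260194
(T(252)/492141 + u/(-466581))/B(k(-8)) = ((4*252²)/492141 + 260194/(-466581))/((-56*I*√2)) = ((4*63504)*(1/492141) + 260194*(-1/466581))/((-56*I*√2)) = (254016*(1/492141) - 260194/466581)/((-56*I*√2)) = (84672/164047 - 260194/466581)*(I*√2/112) = -1588849343*I*√2/4286307945192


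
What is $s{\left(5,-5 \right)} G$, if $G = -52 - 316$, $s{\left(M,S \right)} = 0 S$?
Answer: $0$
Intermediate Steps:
$s{\left(M,S \right)} = 0$
$G = -368$
$s{\left(5,-5 \right)} G = 0 \left(-368\right) = 0$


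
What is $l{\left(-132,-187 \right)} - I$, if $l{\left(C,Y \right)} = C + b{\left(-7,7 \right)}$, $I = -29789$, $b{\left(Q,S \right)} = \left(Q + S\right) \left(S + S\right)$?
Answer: $29657$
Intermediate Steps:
$b{\left(Q,S \right)} = 2 S \left(Q + S\right)$ ($b{\left(Q,S \right)} = \left(Q + S\right) 2 S = 2 S \left(Q + S\right)$)
$l{\left(C,Y \right)} = C$ ($l{\left(C,Y \right)} = C + 2 \cdot 7 \left(-7 + 7\right) = C + 2 \cdot 7 \cdot 0 = C + 0 = C$)
$l{\left(-132,-187 \right)} - I = -132 - -29789 = -132 + 29789 = 29657$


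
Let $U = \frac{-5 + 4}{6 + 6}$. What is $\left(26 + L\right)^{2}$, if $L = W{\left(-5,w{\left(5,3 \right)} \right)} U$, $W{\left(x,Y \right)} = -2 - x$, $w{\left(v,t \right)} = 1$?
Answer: $\frac{10609}{16} \approx 663.06$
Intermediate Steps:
$U = - \frac{1}{12} \approx -0.083333$
$L = - \frac{1}{4}$ ($L = \left(-2 - -5\right) \left(- \frac{1}{12}\right) = \left(-2 + 5\right) \left(- \frac{1}{12}\right) = 3 \left(- \frac{1}{12}\right) = - \frac{1}{4} \approx -0.25$)
$\left(26 + L\right)^{2} = \left(26 - \frac{1}{4}\right)^{2} = \left(\frac{103}{4}\right)^{2} = \frac{10609}{16}$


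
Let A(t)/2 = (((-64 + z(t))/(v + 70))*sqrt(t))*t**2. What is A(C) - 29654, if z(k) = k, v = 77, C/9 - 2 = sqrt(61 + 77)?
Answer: -29654 - 162*(2 + sqrt(138))**(5/2)*(46 - 9*sqrt(138))/49 ≈ 1.0871e+5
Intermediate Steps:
C = 18 + 9*sqrt(138) (C = 18 + 9*sqrt(61 + 77) = 18 + 9*sqrt(138) ≈ 123.73)
A(t) = 2*t**(5/2)*(-64/147 + t/147) (A(t) = 2*((((-64 + t)/(77 + 70))*sqrt(t))*t**2) = 2*((((-64 + t)/147)*sqrt(t))*t**2) = 2*((((-64 + t)*(1/147))*sqrt(t))*t**2) = 2*(((-64/147 + t/147)*sqrt(t))*t**2) = 2*((sqrt(t)*(-64/147 + t/147))*t**2) = 2*(t**(5/2)*(-64/147 + t/147)) = 2*t**(5/2)*(-64/147 + t/147))
A(C) - 29654 = 2*(18 + 9*sqrt(138))**(5/2)*(-64 + (18 + 9*sqrt(138)))/147 - 29654 = 2*(18 + 9*sqrt(138))**(5/2)*(-46 + 9*sqrt(138))/147 - 29654 = -29654 + 2*(18 + 9*sqrt(138))**(5/2)*(-46 + 9*sqrt(138))/147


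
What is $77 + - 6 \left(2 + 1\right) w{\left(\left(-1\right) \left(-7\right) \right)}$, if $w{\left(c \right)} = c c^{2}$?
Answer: $-6097$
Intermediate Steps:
$w{\left(c \right)} = c^{3}$
$77 + - 6 \left(2 + 1\right) w{\left(\left(-1\right) \left(-7\right) \right)} = 77 + - 6 \left(2 + 1\right) \left(\left(-1\right) \left(-7\right)\right)^{3} = 77 + \left(-6\right) 3 \cdot 7^{3} = 77 - 6174 = -6097$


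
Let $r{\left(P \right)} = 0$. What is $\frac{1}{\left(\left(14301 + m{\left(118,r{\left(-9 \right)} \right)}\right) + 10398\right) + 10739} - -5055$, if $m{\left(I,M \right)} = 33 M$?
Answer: $\frac{179139091}{35438} \approx 5055.0$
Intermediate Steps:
$\frac{1}{\left(\left(14301 + m{\left(118,r{\left(-9 \right)} \right)}\right) + 10398\right) + 10739} - -5055 = \frac{1}{\left(\left(14301 + 33 \cdot 0\right) + 10398\right) + 10739} - -5055 = \frac{1}{\left(\left(14301 + 0\right) + 10398\right) + 10739} + 5055 = \frac{1}{\left(14301 + 10398\right) + 10739} + 5055 = \frac{1}{24699 + 10739} + 5055 = \frac{1}{35438} + 5055 = \frac{179139091}{35438}$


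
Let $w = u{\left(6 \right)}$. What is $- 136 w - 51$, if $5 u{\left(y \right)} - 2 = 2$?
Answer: $- \frac{799}{5} \approx -159.8$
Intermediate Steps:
$u{\left(y \right)} = \frac{4}{5}$ ($u{\left(y \right)} = \frac{2}{5} + \frac{1}{5} \cdot 2 = \frac{2}{5} + \frac{2}{5} = \frac{4}{5}$)
$w = \frac{4}{5} \approx 0.8$
$- 136 w - 51 = \left(-136\right) \frac{4}{5} - 51 = - \frac{544}{5} - 51 = - \frac{799}{5}$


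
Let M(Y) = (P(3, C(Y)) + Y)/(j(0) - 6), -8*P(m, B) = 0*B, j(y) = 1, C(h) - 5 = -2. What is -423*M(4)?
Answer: 1692/5 ≈ 338.40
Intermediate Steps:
C(h) = 3 (C(h) = 5 - 2 = 3)
P(m, B) = 0 (P(m, B) = -0*B = -⅛*0 = 0)
M(Y) = -Y/5 (M(Y) = (0 + Y)/(1 - 6) = Y/(-5) = Y*(-⅕) = -Y/5)
-423*M(4) = -(-423)*4/5 = -423*(-⅘) = 1692/5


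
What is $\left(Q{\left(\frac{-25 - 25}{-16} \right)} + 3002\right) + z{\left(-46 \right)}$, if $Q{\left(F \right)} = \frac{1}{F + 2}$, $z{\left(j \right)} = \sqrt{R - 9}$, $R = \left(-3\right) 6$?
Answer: $\frac{123090}{41} + 3 i \sqrt{3} \approx 3002.2 + 5.1962 i$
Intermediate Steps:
$R = -18$
$z{\left(j \right)} = 3 i \sqrt{3}$ ($z{\left(j \right)} = \sqrt{-18 - 9} = \sqrt{-27} = 3 i \sqrt{3}$)
$Q{\left(F \right)} = \frac{1}{2 + F}$
$\left(Q{\left(\frac{-25 - 25}{-16} \right)} + 3002\right) + z{\left(-46 \right)} = \left(\frac{1}{2 + \frac{-25 - 25}{-16}} + 3002\right) + 3 i \sqrt{3} = \left(\frac{1}{2 - - \frac{25}{8}} + 3002\right) + 3 i \sqrt{3} = \left(\frac{1}{2 + \frac{25}{8}} + 3002\right) + 3 i \sqrt{3} = \left(\frac{1}{\frac{41}{8}} + 3002\right) + 3 i \sqrt{3} = \left(\frac{8}{41} + 3002\right) + 3 i \sqrt{3} = \frac{123090}{41} + 3 i \sqrt{3}$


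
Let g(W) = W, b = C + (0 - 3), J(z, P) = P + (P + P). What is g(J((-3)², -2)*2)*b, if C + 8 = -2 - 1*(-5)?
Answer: 96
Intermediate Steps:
C = -5 (C = -8 + (-2 - 1*(-5)) = -8 + (-2 + 5) = -8 + 3 = -5)
J(z, P) = 3*P (J(z, P) = P + 2*P = 3*P)
b = -8 (b = -5 + (0 - 3) = -5 - 3 = -8)
g(J((-3)², -2)*2)*b = ((3*(-2))*2)*(-8) = -6*2*(-8) = -12*(-8) = 96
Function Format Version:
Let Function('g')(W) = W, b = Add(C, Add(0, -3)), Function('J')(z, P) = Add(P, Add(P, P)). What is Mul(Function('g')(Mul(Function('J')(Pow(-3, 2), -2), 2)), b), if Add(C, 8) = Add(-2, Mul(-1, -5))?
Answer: 96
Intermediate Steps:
C = -5 (C = Add(-8, Add(-2, Mul(-1, -5))) = Add(-8, Add(-2, 5)) = Add(-8, 3) = -5)
Function('J')(z, P) = Mul(3, P) (Function('J')(z, P) = Add(P, Mul(2, P)) = Mul(3, P))
b = -8 (b = Add(-5, Add(0, -3)) = Add(-5, -3) = -8)
Mul(Function('g')(Mul(Function('J')(Pow(-3, 2), -2), 2)), b) = Mul(Mul(Mul(3, -2), 2), -8) = Mul(Mul(-6, 2), -8) = Mul(-12, -8) = 96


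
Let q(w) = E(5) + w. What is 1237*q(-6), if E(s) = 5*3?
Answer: 11133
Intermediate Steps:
E(s) = 15
q(w) = 15 + w
1237*q(-6) = 1237*(15 - 6) = 1237*9 = 11133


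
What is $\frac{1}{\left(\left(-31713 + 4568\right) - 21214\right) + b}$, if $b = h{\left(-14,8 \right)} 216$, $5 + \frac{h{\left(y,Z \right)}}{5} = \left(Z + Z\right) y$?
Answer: $- \frac{1}{295679} \approx -3.382 \cdot 10^{-6}$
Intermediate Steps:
$h{\left(y,Z \right)} = -25 + 10 Z y$ ($h{\left(y,Z \right)} = -25 + 5 \left(Z + Z\right) y = -25 + 5 \cdot 2 Z y = -25 + 10 Z y$)
$b = -247320$ ($b = \left(-25 + 10 \cdot 8 \left(-14\right)\right) 216 = \left(-25 - 1120\right) 216 = \left(-1145\right) 216 = -247320$)
$\frac{1}{\left(\left(-31713 + 4568\right) - 21214\right) + b} = \frac{1}{\left(\left(-31713 + 4568\right) - 21214\right) - 247320} = \frac{1}{\left(-27145 - 21214\right) - 247320} = \frac{1}{-48359 - 247320} = \frac{1}{-295679} = - \frac{1}{295679}$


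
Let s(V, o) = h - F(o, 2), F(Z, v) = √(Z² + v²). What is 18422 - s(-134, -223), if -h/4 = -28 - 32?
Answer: 18182 + √49733 ≈ 18405.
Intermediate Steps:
h = 240 (h = -4*(-28 - 32) = -4*(-60) = 240)
s(V, o) = 240 - √(4 + o²) (s(V, o) = 240 - √(o² + 2²) = 240 - √(o² + 4) = 240 - √(4 + o²))
18422 - s(-134, -223) = 18422 - (240 - √(4 + (-223)²)) = 18422 - (240 - √(4 + 49729)) = 18422 - (240 - √49733) = 18422 + (-240 + √49733) = 18182 + √49733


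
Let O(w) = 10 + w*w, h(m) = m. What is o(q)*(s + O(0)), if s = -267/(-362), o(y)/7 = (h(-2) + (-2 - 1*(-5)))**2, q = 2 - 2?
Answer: 27209/362 ≈ 75.163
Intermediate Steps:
O(w) = 10 + w**2
q = 0
o(y) = 7 (o(y) = 7*(-2 + (-2 - 1*(-5)))**2 = 7*(-2 + (-2 + 5))**2 = 7*(-2 + 3)**2 = 7*1**2 = 7*1 = 7)
s = 267/362 (s = -267*(-1/362) = 267/362 ≈ 0.73757)
o(q)*(s + O(0)) = 7*(267/362 + (10 + 0**2)) = 7*(267/362 + (10 + 0)) = 7*(267/362 + 10) = 7*(3887/362) = 27209/362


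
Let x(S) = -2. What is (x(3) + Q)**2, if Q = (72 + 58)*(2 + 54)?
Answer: 52969284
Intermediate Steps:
Q = 7280 (Q = 130*56 = 7280)
(x(3) + Q)**2 = (-2 + 7280)**2 = 7278**2 = 52969284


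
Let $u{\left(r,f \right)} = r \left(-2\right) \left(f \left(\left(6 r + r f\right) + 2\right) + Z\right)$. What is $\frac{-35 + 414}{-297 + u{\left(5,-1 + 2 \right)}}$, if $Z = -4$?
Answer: $- \frac{379}{627} \approx -0.60447$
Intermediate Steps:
$u{\left(r,f \right)} = - 2 r \left(-4 + f \left(2 + 6 r + f r\right)\right)$ ($u{\left(r,f \right)} = r \left(-2\right) \left(f \left(\left(6 r + r f\right) + 2\right) - 4\right) = - 2 r \left(f \left(\left(6 r + f r\right) + 2\right) - 4\right) = - 2 r \left(f \left(2 + 6 r + f r\right) - 4\right) = - 2 r \left(-4 + f \left(2 + 6 r + f r\right)\right)$)
$\frac{-35 + 414}{-297 + u{\left(5,-1 + 2 \right)}} = \frac{-35 + 414}{-297 + 2 \cdot 5 \left(4 - 2 \left(-1 + 2\right) - 5 \left(-1 + 2\right)^{2} - 6 \left(-1 + 2\right) 5\right)} = \frac{379}{-297 + 2 \cdot 5 \left(4 - 2 - 5 \cdot 1^{2} - 6 \cdot 5\right)} = \frac{379}{-297 + 2 \cdot 5 \left(4 - 2 - 5 \cdot 1 - 30\right)} = \frac{379}{-297 + 2 \cdot 5 \left(4 - 2 - 5 - 30\right)} = \frac{379}{-297 + 2 \cdot 5 \left(-33\right)} = \frac{379}{-297 - 330} = \frac{379}{-627} = 379 \left(- \frac{1}{627}\right) = - \frac{379}{627}$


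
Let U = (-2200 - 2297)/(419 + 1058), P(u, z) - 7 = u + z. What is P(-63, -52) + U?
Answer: -164013/1477 ≈ -111.04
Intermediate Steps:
P(u, z) = 7 + u + z (P(u, z) = 7 + (u + z) = 7 + u + z)
U = -4497/1477 ≈ -3.0447
P(-63, -52) + U = (7 - 63 - 52) - 4497/1477 = -108 - 4497/1477 = -164013/1477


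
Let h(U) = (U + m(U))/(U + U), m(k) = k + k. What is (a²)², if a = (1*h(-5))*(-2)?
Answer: 81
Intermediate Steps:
m(k) = 2*k
h(U) = 3/2 (h(U) = (U + 2*U)/(U + U) = (3*U)/((2*U)) = (3*U)*(1/(2*U)) = 3/2)
a = -3 (a = (1*(3/2))*(-2) = (3/2)*(-2) = -3)
(a²)² = ((-3)²)² = 9² = 81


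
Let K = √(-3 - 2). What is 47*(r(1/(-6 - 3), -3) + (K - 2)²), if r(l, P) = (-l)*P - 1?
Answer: -329/3 - 188*I*√5 ≈ -109.67 - 420.38*I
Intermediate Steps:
K = I*√5 (K = √(-5) = I*√5 ≈ 2.2361*I)
r(l, P) = -1 - P*l (r(l, P) = -P*l - 1 = -1 - P*l)
47*(r(1/(-6 - 3), -3) + (K - 2)²) = 47*((-1 - 1*(-3)/(-6 - 3)) + (I*√5 - 2)²) = 47*((-1 - 1*(-3)/(-9)) + (-2 + I*√5)²) = 47*((-1 - 1*(-3)*(-⅑)) + (-2 + I*√5)²) = 47*((-1 - ⅓) + (-2 + I*√5)²) = 47*(-4/3 + (-2 + I*√5)²) = -188/3 + 47*(-2 + I*√5)²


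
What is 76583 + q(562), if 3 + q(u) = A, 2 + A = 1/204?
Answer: 15621913/204 ≈ 76578.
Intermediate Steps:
A = -407/204 (A = -2 + 1/204 = -407/204 ≈ -1.9951)
q(u) = -1019/204 (q(u) = -3 - 407/204 = -1019/204)
76583 + q(562) = 76583 - 1019/204 = 15621913/204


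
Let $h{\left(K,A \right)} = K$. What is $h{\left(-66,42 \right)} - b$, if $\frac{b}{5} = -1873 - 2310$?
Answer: $20849$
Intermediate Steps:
$b = -20915$ ($b = 5 \left(-1873 - 2310\right) = 5 \left(-4183\right) = -20915$)
$h{\left(-66,42 \right)} - b = -66 - -20915 = -66 + 20915 = 20849$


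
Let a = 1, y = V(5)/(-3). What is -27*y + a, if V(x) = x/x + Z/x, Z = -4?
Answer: 14/5 ≈ 2.8000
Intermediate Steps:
V(x) = 1 - 4/x (V(x) = x/x - 4/x = 1 - 4/x)
y = -1/15 (y = ((-4 + 5)/5)/(-3) = ((⅕)*1)*(-⅓) = (⅕)*(-⅓) = -1/15 ≈ -0.066667)
-27*y + a = -27*(-1/15) + 1 = 9/5 + 1 = 14/5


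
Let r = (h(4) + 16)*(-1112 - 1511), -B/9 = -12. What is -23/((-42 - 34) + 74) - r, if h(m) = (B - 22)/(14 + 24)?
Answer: 1820799/38 ≈ 47916.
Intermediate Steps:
B = 108 (B = -9*(-12) = 108)
h(m) = 43/19 (h(m) = (108 - 22)/(14 + 24) = 86/38 = 86*(1/38) = 43/19)
r = -910181/19 (r = (43/19 + 16)*(-1112 - 1511) = (347/19)*(-2623) = -910181/19 ≈ -47904.)
-23/((-42 - 34) + 74) - r = -23/((-42 - 34) + 74) - 1*(-910181/19) = -23/(-76 + 74) + 910181/19 = -23/(-2) + 910181/19 = -23*(-1/2) + 910181/19 = 23/2 + 910181/19 = 1820799/38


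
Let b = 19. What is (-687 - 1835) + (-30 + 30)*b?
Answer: -2522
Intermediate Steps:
(-687 - 1835) + (-30 + 30)*b = (-687 - 1835) + (-30 + 30)*19 = -2522 + 0*19 = -2522 + 0 = -2522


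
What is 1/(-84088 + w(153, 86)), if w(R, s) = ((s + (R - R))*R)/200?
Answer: -100/8402221 ≈ -1.1902e-5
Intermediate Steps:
w(R, s) = R*s/200 (w(R, s) = ((s + 0)*R)*(1/200) = (s*R)*(1/200) = (R*s)*(1/200) = R*s/200)
1/(-84088 + w(153, 86)) = 1/(-84088 + (1/200)*153*86) = 1/(-84088 + 6579/100) = 1/(-8402221/100) = -100/8402221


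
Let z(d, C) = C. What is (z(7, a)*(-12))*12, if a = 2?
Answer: -288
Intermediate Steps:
(z(7, a)*(-12))*12 = (2*(-12))*12 = -24*12 = -288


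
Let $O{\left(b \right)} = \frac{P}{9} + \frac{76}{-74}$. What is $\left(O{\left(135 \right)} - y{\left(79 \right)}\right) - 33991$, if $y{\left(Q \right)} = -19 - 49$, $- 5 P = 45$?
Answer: $- \frac{1255226}{37} \approx -33925.0$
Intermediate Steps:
$P = -9$ ($P = \left(- \frac{1}{5}\right) 45 = -9$)
$y{\left(Q \right)} = -68$
$O{\left(b \right)} = - \frac{75}{37}$ ($O{\left(b \right)} = - \frac{9}{9} + \frac{76}{-74} = \left(-9\right) \frac{1}{9} + 76 \left(- \frac{1}{74}\right) = -1 - \frac{38}{37} = - \frac{75}{37}$)
$\left(O{\left(135 \right)} - y{\left(79 \right)}\right) - 33991 = \left(- \frac{75}{37} - -68\right) - 33991 = \left(- \frac{75}{37} + 68\right) - 33991 = \frac{2441}{37} - 33991 = - \frac{1255226}{37}$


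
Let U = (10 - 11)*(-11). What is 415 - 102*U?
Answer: -707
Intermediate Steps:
U = 11 (U = -1*(-11) = 11)
415 - 102*U = 415 - 102*11 = 415 - 1122 = -707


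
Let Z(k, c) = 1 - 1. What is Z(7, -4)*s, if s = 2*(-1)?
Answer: 0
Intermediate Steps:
Z(k, c) = 0
s = -2
Z(7, -4)*s = 0*(-2) = 0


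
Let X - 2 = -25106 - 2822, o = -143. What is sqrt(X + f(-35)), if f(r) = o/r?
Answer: I*sqrt(34204345)/35 ≈ 167.1*I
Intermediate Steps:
X = -27926 (X = 2 + (-25106 - 2822) = 2 - 27928 = -27926)
f(r) = -143/r
sqrt(X + f(-35)) = sqrt(-27926 - 143/(-35)) = sqrt(-27926 - 143*(-1/35)) = sqrt(-27926 + 143/35) = sqrt(-977267/35) = I*sqrt(34204345)/35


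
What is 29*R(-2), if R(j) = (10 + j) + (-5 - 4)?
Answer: -29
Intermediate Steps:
R(j) = 1 + j (R(j) = (10 + j) - 9 = 1 + j)
29*R(-2) = 29*(1 - 2) = 29*(-1) = -29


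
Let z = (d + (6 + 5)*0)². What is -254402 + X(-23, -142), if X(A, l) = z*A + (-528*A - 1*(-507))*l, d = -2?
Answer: -2050936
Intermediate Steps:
z = 4 (z = (-2 + (6 + 5)*0)² = (-2 + 11*0)² = (-2 + 0)² = (-2)² = 4)
X(A, l) = 4*A + l*(507 - 528*A) (X(A, l) = 4*A + (-528*A - 1*(-507))*l = 4*A + (-528*A + 507)*l = 4*A + (507 - 528*A)*l = 4*A + l*(507 - 528*A))
-254402 + X(-23, -142) = -254402 + (4*(-23) + 507*(-142) - 528*(-23)*(-142)) = -254402 + (-92 - 71994 - 1724448) = -254402 - 1796534 = -2050936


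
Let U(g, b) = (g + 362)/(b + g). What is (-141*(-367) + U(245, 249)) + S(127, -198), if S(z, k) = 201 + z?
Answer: 25725657/494 ≈ 52076.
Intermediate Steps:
U(g, b) = (362 + g)/(b + g)
(-141*(-367) + U(245, 249)) + S(127, -198) = (-141*(-367) + (362 + 245)/(249 + 245)) + (201 + 127) = (51747 + 607/494) + 328 = 25563625/494 + 328 = 25725657/494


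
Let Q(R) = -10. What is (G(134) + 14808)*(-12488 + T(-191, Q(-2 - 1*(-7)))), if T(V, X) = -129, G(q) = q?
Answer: -188523214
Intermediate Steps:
(G(134) + 14808)*(-12488 + T(-191, Q(-2 - 1*(-7)))) = (134 + 14808)*(-12488 - 129) = 14942*(-12617) = -188523214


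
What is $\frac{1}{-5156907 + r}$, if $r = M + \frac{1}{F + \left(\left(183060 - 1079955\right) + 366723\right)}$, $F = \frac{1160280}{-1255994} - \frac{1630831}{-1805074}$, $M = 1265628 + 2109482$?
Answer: $- \frac{11339489793825673}{20204668896190590996207} \approx -5.6123 \cdot 10^{-7}$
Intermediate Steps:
$M = 3375110$
$F = - \frac{434691601}{21388321826}$ ($F = 1160280 \left(- \frac{1}{1255994}\right) - - \frac{1630831}{1805074} = - \frac{580140}{627997} + \frac{1630831}{1805074} = - \frac{434691601}{21388321826} \approx -0.020324$)
$r = \frac{38272025398017578877204}{11339489793825673}$ ($r = 3375110 + \frac{1}{- \frac{434691601}{21388321826} + \left(\left(183060 - 1079955\right) + 366723\right)} = 3375110 + \frac{1}{- \frac{434691601}{21388321826} + \left(-896895 + 366723\right)} = 3375110 + \frac{1}{- \frac{434691601}{21388321826} - 530172} = 3375110 + \frac{1}{- \frac{11339489793825673}{21388321826}} = 3375110 - \frac{21388321826}{11339489793825673} = \frac{38272025398017578877204}{11339489793825673} \approx 3.3751 \cdot 10^{6}$)
$\frac{1}{-5156907 + r} = \frac{1}{-5156907 + \frac{38272025398017578877204}{11339489793825673}} = \frac{1}{- \frac{20204668896190590996207}{11339489793825673}} = - \frac{11339489793825673}{20204668896190590996207}$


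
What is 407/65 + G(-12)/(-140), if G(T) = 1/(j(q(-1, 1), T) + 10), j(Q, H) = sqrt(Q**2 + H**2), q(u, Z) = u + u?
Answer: 273569/43680 - sqrt(37)/3360 ≈ 6.2612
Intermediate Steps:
q(u, Z) = 2*u
j(Q, H) = sqrt(H**2 + Q**2)
G(T) = 1/(10 + sqrt(4 + T**2)) (G(T) = 1/(sqrt(T**2 + (2*(-1))**2) + 10) = 1/(sqrt(T**2 + (-2)**2) + 10) = 1/(sqrt(T**2 + 4) + 10) = 1/(sqrt(4 + T**2) + 10) = 1/(10 + sqrt(4 + T**2)))
407/65 + G(-12)/(-140) = 407/65 + 1/((10 + sqrt(4 + (-12)**2))*(-140)) = 407*(1/65) - 1/140/(10 + sqrt(4 + 144)) = 407/65 - 1/140/(10 + sqrt(148)) = 407/65 - 1/140/(10 + 2*sqrt(37)) = 407/65 - 1/(140*(10 + 2*sqrt(37)))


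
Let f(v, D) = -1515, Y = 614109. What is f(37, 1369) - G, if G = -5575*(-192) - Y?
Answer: -457806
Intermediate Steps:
G = 456291 (G = -5575*(-192) - 1*614109 = 1070400 - 614109 = 456291)
f(37, 1369) - G = -1515 - 1*456291 = -1515 - 456291 = -457806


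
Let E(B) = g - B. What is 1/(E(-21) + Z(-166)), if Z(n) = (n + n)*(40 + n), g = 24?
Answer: 1/41877 ≈ 2.3879e-5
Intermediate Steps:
Z(n) = 2*n*(40 + n) (Z(n) = (2*n)*(40 + n) = 2*n*(40 + n))
E(B) = 24 - B
1/(E(-21) + Z(-166)) = 1/((24 - 1*(-21)) + 2*(-166)*(40 - 166)) = 1/((24 + 21) + 2*(-166)*(-126)) = 1/(45 + 41832) = 1/41877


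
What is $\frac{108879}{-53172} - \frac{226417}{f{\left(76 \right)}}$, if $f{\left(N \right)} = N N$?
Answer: $- \frac{1055660819}{25593456} \approx -41.247$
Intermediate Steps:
$f{\left(N \right)} = N^{2}$
$\frac{108879}{-53172} - \frac{226417}{f{\left(76 \right)}} = \frac{108879}{-53172} - \frac{226417}{76^{2}} = 108879 \left(- \frac{1}{53172}\right) - \frac{226417}{5776} = - \frac{36293}{17724} - \frac{226417}{5776} = - \frac{1055660819}{25593456}$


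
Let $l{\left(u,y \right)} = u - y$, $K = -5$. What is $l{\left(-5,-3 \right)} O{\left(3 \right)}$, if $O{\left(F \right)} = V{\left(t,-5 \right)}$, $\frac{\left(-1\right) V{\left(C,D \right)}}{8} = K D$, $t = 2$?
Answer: $400$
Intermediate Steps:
$V{\left(C,D \right)} = 40 D$ ($V{\left(C,D \right)} = - 8 \left(- 5 D\right) = 40 D$)
$O{\left(F \right)} = -200$ ($O{\left(F \right)} = 40 \left(-5\right) = -200$)
$l{\left(-5,-3 \right)} O{\left(3 \right)} = \left(-5 - -3\right) \left(-200\right) = \left(-5 + 3\right) \left(-200\right) = \left(-2\right) \left(-200\right) = 400$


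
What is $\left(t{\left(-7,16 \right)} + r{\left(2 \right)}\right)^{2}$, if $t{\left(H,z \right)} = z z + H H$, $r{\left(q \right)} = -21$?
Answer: $80656$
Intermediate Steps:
$t{\left(H,z \right)} = H^{2} + z^{2}$ ($t{\left(H,z \right)} = z^{2} + H^{2} = H^{2} + z^{2}$)
$\left(t{\left(-7,16 \right)} + r{\left(2 \right)}\right)^{2} = \left(\left(\left(-7\right)^{2} + 16^{2}\right) - 21\right)^{2} = \left(\left(49 + 256\right) - 21\right)^{2} = \left(305 - 21\right)^{2} = 284^{2} = 80656$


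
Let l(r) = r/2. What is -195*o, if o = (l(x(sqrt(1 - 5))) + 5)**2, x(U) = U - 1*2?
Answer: -2925 - 1560*I ≈ -2925.0 - 1560.0*I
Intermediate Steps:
x(U) = -2 + U (x(U) = U - 2 = -2 + U)
l(r) = r/2 (l(r) = r*(1/2) = r/2)
o = (4 + I)**2 (o = ((-2 + sqrt(1 - 5))/2 + 5)**2 = ((-2 + sqrt(-4))/2 + 5)**2 = ((-2 + 2*I)/2 + 5)**2 = ((-1 + I) + 5)**2 = (4 + I)**2 ≈ 15.0 + 8.0*I)
-195*o = -195*(4 + I)**2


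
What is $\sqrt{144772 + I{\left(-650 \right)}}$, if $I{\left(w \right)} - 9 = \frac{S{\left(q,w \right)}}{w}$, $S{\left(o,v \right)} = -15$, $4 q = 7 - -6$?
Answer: $\frac{\sqrt{2446799290}}{130} \approx 380.5$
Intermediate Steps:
$q = \frac{13}{4}$ ($q = \frac{7 - -6}{4} = \frac{7 + 6}{4} = \frac{1}{4} \cdot 13 = \frac{13}{4} \approx 3.25$)
$I{\left(w \right)} = 9 - \frac{15}{w}$
$\sqrt{144772 + I{\left(-650 \right)}} = \sqrt{144772 + \left(9 - \frac{15}{-650}\right)} = \sqrt{144772 + \left(9 - - \frac{3}{130}\right)} = \sqrt{144772 + \left(9 + \frac{3}{130}\right)} = \sqrt{144772 + \frac{1173}{130}} = \sqrt{\frac{18821533}{130}} = \frac{\sqrt{2446799290}}{130}$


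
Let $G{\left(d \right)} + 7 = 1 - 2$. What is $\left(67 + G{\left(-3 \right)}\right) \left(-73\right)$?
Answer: $-4307$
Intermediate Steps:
$G{\left(d \right)} = -8$ ($G{\left(d \right)} = -7 + \left(1 - 2\right) = -7 - 1 = -8$)
$\left(67 + G{\left(-3 \right)}\right) \left(-73\right) = \left(67 - 8\right) \left(-73\right) = 59 \left(-73\right) = -4307$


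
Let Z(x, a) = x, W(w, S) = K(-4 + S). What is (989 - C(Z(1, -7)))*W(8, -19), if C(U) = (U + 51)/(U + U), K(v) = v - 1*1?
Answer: -23112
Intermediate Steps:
K(v) = -1 + v (K(v) = v - 1 = -1 + v)
W(w, S) = -5 + S (W(w, S) = -1 + (-4 + S) = -5 + S)
C(U) = (51 + U)/(2*U) (C(U) = (51 + U)/((2*U)) = (51 + U)*(1/(2*U)) = (51 + U)/(2*U))
(989 - C(Z(1, -7)))*W(8, -19) = (989 - (51 + 1)/(2*1))*(-5 - 19) = (989 - 52/2)*(-24) = (989 - 1*26)*(-24) = (989 - 26)*(-24) = 963*(-24) = -23112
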